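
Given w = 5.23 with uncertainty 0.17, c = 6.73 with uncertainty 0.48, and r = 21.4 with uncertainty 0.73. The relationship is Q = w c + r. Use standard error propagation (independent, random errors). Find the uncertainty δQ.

Let p = w·c = 35.2. δp/p = √((1·δw/w)² + (1·δc/c)²) = √(0.00106 + 0.00509) = 0.0784, so δp = 2.76.
Q = p + r: δQ = √(δp² + δr²) = √(7.61 + 0.533) = 2.85

2.85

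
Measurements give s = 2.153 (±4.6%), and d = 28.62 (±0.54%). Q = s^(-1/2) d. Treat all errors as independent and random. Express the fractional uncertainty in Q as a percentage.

2.36%

For a monomial Q ∝ s^(-1/2), d, fractional errors add in quadrature:
  (−½·δs/s)² = (-0.5×0.0460)² = 0.000529;  (1·δd/d)² = (1×0.00540)² = 2.92e-05
δQ/Q = √(0.000558) = 0.0236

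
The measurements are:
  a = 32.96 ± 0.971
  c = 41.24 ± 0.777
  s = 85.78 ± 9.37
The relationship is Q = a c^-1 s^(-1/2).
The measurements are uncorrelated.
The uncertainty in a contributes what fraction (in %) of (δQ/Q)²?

20.6%

(δQ/Q)² = (1·δa/a)² + (-1·δc/c)² + (−½·δs/s)²
  a term: (1×0.0295)² = 0.000868
  c term: (-1×0.0188)² = 0.000355
  s term: (-0.5×0.109)² = 0.00298
Total = 0.00421. Share from a = 0.000868/0.00421 = 0.206.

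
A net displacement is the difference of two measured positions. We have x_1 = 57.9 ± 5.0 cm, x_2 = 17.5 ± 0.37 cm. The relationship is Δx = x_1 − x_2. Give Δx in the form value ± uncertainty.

40.4 ± 5.01 cm

For a sum/difference, combine absolute errors in quadrature:
  (δx_1)² = 25.0;  (δx_2)² = 0.137
δΔx = √(25.1) = 5.01 cm
Δx = 40.4 cm.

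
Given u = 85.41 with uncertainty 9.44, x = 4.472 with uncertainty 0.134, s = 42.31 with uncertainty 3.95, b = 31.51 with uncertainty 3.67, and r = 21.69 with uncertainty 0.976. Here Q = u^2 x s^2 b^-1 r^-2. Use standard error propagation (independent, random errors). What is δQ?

For a monomial Q ∝ u^2, x, s^2, b^-1, r^-2, fractional errors add in quadrature:
  (2·δu/u)² = (2×0.111)² = 0.0489;  (1·δx/x)² = (1×0.0300)² = 0.000898;  (2·δs/s)² = (2×0.0934)² = 0.0349;  (-1·δb/b)² = (-1×0.116)² = 0.0136;  (-2·δr/r)² = (-2×0.0450)² = 0.00810
δQ/Q = √(0.106) = 0.326
Q = 3939, so δQ = 0.326 × 3939 = 1280.

1280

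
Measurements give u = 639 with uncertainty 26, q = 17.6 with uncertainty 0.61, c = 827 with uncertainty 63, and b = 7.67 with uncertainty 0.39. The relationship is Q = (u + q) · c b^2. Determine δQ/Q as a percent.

13.3%

Let w = u + q = 657. δw = √(δu² + δq²) = √(676 + 0.372) = 26.0, so δw/w = 0.0396.
Q is then a monomial in w, c, b:
δQ/Q = √((δw/w)² + (1·δc/c)² + (2·δb/b)²) = √(0.00157 + 0.00580 + 0.0103) = 0.133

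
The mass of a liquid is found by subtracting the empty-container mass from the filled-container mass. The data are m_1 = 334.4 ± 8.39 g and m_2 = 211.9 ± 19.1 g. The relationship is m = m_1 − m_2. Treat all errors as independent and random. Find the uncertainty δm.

20.9 g

Absolute uncertainties add in quadrature for a linear combination:
  (δm_1)² = 70.4;  (δm_2)² = 365
δm = √(435) = 20.9 g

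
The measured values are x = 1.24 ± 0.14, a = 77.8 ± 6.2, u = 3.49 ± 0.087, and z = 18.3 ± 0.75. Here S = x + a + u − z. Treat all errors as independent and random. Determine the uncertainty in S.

6.25

Absolute uncertainties add in quadrature for a linear combination:
  (δx)² = 0.0196;  (δa)² = 38.4;  (δu)² = 0.00757;  (δz)² = 0.562
δS = √(39.0) = 6.25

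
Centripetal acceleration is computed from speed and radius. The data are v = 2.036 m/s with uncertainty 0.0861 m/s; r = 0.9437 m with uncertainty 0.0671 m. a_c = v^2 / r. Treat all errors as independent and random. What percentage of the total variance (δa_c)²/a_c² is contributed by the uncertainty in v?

58.6%

(δa_c/a_c)² = (2·δv/v)² + (-1·δr/r)²
  v term: (2×0.0423)² = 0.00715
  r term: (-1×0.0711)² = 0.00506
Total = 0.0122. Share from v = 0.00715/0.0122 = 0.586.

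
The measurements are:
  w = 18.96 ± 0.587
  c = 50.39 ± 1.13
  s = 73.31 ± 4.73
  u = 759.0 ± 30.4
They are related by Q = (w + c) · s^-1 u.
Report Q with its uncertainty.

718.0 ± 56.1

Let h = w + c = 69.35. δh = √(δw² + δc²) = √(0.345 + 1.28) = 1.27, so δh/h = 0.0184.
Q is then a monomial in h, s, u:
δQ/Q = √((δh/h)² + (-1·δs/s)² + (1·δu/u)²) = √(0.000337 + 0.00416 + 0.00160) = 0.0781
Q = 718.0, so δQ = 0.0781 × 718.0 = 56.1.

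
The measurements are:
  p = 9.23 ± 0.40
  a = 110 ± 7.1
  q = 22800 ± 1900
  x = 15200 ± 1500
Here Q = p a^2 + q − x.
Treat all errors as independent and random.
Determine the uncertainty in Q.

15400

Let w = p·a^2 = 1.12e+05. δw/w = √((1·δp/p)² + (2·δa/a)²) = √(0.00188 + 0.0167) = 0.136, so δw = 15200.
Q = w + q − x: δQ = √(δw² + δq² + δx²) = √(2.31e+08 + 3.61e+06 + 2.25e+06) = 15400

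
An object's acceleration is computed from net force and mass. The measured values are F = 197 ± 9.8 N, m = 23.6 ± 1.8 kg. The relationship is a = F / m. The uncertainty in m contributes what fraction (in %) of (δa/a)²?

(δa/a)² = (1·δF/F)² + (-1·δm/m)²
  F term: (1×0.0497)² = 0.00247
  m term: (-1×0.0763)² = 0.00582
Total = 0.00829. Share from m = 0.00582/0.00829 = 0.702.

70.2%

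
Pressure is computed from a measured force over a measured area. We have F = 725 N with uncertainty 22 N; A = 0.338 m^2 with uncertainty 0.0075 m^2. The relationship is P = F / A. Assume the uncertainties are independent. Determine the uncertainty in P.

P is a product of powers, so relative uncertainties combine in quadrature:
  (1·δF/F)² = (1×0.0303)² = 0.000921;  (-1·δA/A)² = (-1×0.0222)² = 0.000492
δP/P = √(0.00141) = 0.0376
P = 2140 Pa, so δP = 0.0376 × 2140 = 80.6 Pa.

80.6 Pa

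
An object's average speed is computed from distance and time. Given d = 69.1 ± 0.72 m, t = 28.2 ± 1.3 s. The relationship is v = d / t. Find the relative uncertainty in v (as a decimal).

0.0473

Since v is a product/quotient, work with relative uncertainties:
  (1·δd/d)² = (1×0.0104)² = 0.000109;  (-1·δt/t)² = (-1×0.0461)² = 0.00213
δv/v = √(0.00223) = 0.0473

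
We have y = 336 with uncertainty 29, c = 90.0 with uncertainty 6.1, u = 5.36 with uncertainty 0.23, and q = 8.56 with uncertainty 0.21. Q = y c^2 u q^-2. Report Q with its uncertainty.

(1.99 ± 0.345) × 10^5

Each factor contributes (exponent × relative error)² to (δQ/Q)²:
  (1·δy/y)² = (1×0.0863)² = 0.00745;  (2·δc/c)² = (2×0.0678)² = 0.0184;  (1·δu/u)² = (1×0.0429)² = 0.00184;  (-2·δq/q)² = (-2×0.0245)² = 0.00241
δQ/Q = √(0.0301) = 0.173
Q = 1.99e+05, so δQ = 0.173 × 1.99e+05 = 34500.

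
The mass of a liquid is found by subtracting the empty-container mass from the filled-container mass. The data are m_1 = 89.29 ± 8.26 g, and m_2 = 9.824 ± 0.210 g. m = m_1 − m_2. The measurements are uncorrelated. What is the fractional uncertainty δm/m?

Each term contributes (cᵢ δxᵢ)² to (δm)²:
  (δm_1)² = 68.2;  (δm_2)² = 0.0441
δm = √(68.3) = 8.26 g
m = 79.47 g, so δm/m = 8.26/79.47 = 0.104.

0.104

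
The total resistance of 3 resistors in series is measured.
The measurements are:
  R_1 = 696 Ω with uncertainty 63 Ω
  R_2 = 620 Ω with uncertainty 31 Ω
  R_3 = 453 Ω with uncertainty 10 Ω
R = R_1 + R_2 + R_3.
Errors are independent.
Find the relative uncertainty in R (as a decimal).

Each term contributes (cᵢ δxᵢ)² to (δR)²:
  (δR_1)² = 3970;  (δR_2)² = 961;  (δR_3)² = 100
δR = √(5030) = 70.9 Ω
R = 1770 Ω, so δR/R = 70.9/1770 = 0.0401.

0.0401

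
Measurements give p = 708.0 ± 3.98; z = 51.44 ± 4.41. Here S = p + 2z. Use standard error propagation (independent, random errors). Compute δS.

Sums and differences: (δS)² = Σ (cᵢ δxᵢ)².
  (δp)² = 15.8;  (2·δz)² = 77.8
δS = √(93.6) = 9.68

9.68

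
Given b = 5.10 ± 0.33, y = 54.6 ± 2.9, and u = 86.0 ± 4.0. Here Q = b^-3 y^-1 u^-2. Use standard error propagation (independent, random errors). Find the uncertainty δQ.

4.14e-09

For a monomial Q ∝ b^-3, y^-1, u^-2, fractional errors add in quadrature:
  (-3·δb/b)² = (-3×0.0647)² = 0.0377;  (-1·δy/y)² = (-1×0.0531)² = 0.00282;  (-2·δu/u)² = (-2×0.0465)² = 0.00865
δQ/Q = √(0.0492) = 0.222
Q = 1.87e-08, so δQ = 0.222 × 1.87e-08 = 4.14e-09.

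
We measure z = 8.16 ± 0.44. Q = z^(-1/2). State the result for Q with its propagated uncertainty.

0.350 ± 0.00944

Q is a product of powers, so relative uncertainties combine in quadrature:
  (−½·δz/z)² = (-0.5×0.0539)² = 0.000727
δQ/Q = √(0.000727) = 0.0270
Q = 0.350, so δQ = 0.0270 × 0.350 = 0.00944.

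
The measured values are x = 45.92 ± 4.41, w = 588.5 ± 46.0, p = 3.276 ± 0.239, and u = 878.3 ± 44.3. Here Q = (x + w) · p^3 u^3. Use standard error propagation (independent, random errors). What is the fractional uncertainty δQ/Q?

Let h = x + w = 634.4. δh = √(δx² + δw²) = √(19.4 + 2120) = 46.2, so δh/h = 0.0728.
Q is then a monomial in h, p, u:
δQ/Q = √((δh/h)² + (3·δp/p)² + (3·δu/u)²) = √(0.00531 + 0.0479 + 0.0229) = 0.276

0.276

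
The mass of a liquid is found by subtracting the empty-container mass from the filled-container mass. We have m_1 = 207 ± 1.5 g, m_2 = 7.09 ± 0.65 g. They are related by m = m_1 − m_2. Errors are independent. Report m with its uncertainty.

Absolute uncertainties add in quadrature for a linear combination:
  (δm_1)² = 2.25;  (δm_2)² = 0.423
δm = √(2.67) = 1.63 g
m = 200 g.

200 ± 1.63 g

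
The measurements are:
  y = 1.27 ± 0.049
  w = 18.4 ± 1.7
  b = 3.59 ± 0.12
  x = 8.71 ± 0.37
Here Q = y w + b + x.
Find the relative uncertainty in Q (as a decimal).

0.0665

Let p = y·w = 23.4. δp/p = √((1·δy/y)² + (1·δw/w)²) = √(0.00149 + 0.00854) = 0.100, so δp = 2.34.
Q = p + b + x: δQ = √(δp² + δb² + δx²) = √(5.47 + 0.0144 + 0.137) = 2.37
Q = 35.7, so δQ/Q = 2.37/35.7 = 0.0665.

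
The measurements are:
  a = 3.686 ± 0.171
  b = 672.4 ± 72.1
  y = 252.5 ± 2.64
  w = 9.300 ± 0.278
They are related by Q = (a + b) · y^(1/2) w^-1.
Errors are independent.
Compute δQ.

Let u = a + b = 676.1. δu = √(δa² + δb²) = √(0.0292 + 5200) = 72.1, so δu/u = 0.107.
Q is then a monomial in u, y, w:
δQ/Q = √((δu/u)² + (½·δy/y)² + (-1·δw/w)²) = √(0.0114 + 2.73e-05 + 0.000894) = 0.111
Q = 1155, so δQ = 0.111 × 1155 = 128.

128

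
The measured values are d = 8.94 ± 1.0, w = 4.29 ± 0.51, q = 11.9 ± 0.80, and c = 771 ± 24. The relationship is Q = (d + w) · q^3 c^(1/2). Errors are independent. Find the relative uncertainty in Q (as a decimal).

Let u = d + w = 13.2. δu = √(δd² + δw²) = √(1.00 + 0.260) = 1.12, so δu/u = 0.0848.
Q is then a monomial in u, q, c:
δQ/Q = √((δu/u)² + (3·δq/q)² + (½·δc/c)²) = √(0.00720 + 0.0407 + 0.000242) = 0.219

0.219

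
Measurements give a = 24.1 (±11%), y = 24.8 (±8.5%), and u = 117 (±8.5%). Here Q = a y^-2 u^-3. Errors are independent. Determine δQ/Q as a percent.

Each factor contributes (exponent × relative error)² to (δQ/Q)²:
  (1·δa/a)² = (1×0.110)² = 0.0121;  (-2·δy/y)² = (-2×0.0850)² = 0.0289;  (-3·δu/u)² = (-3×0.0850)² = 0.0650
δQ/Q = √(0.106) = 0.326

32.6%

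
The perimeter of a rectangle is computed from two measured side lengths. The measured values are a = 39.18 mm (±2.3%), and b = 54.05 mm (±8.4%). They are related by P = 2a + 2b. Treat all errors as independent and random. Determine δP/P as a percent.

Absolute uncertainties add in quadrature for a linear combination:
  (2·δa)² = 3.25;  (2·δb)² = 82.5
δP = √(85.7) = 9.26 mm
P = 186.5 mm, so δP/P = 9.26/186.5 = 0.0496.

4.96%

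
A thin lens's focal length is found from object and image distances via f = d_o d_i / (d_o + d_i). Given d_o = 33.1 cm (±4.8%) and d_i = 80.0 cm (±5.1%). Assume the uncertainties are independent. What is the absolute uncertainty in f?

0.868 cm

∂f/∂d_o = (d_i/(d_o+d_i))² = 0.500;  ∂f/∂d_i = (d_o/(d_o+d_i))² = 0.0857
δf = √((∂f/∂d_o · δd_o)² + (∂f/∂d_i · δd_i)²) = √(0.632 + 0.122) = 0.868 cm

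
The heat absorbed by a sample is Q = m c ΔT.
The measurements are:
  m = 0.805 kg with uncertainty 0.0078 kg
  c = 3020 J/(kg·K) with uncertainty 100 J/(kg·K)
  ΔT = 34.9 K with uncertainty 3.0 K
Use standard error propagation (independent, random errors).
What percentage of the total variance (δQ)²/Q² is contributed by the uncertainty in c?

12.8%

(δQ/Q)² = (1·δm/m)² + (1·δc/c)² + (1·δΔT/ΔT)²
  m term: (1×0.00969)² = 9.39e-05
  c term: (1×0.0331)² = 0.00110
  ΔT term: (1×0.0860)² = 0.00739
Total = 0.00858. Share from c = 0.00110/0.00858 = 0.128.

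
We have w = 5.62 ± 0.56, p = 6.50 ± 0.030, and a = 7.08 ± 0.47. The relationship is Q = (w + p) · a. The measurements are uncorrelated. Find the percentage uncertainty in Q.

8.09%

Let u = w + p = 12.1. δu = √(δw² + δp²) = √(0.314 + 0.000900) = 0.561, so δu/u = 0.0463.
Q is then a monomial in u, a:
δQ/Q = √((δu/u)² + (1·δa/a)²) = √(0.00214 + 0.00441) = 0.0809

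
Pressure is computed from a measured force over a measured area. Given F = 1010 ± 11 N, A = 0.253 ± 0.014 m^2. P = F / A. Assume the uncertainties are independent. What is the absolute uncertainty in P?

225 Pa

P is a product of powers, so relative uncertainties combine in quadrature:
  (1·δF/F)² = (1×0.0109)² = 0.000119;  (-1·δA/A)² = (-1×0.0553)² = 0.00306
δP/P = √(0.00318) = 0.0564
P = 3990 Pa, so δP = 0.0564 × 3990 = 225 Pa.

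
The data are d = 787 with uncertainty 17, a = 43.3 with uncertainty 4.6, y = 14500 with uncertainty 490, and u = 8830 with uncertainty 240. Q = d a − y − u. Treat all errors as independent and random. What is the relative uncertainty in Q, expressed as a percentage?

34.7%

Let p = d·a = 34100. δp/p = √((1·δd/d)² + (1·δa/a)²) = √(0.000467 + 0.0113) = 0.108, so δp = 3690.
Q = p − y − u: δQ = √(δp² + δy² + δu²) = √(1.36e+07 + 2.4e+05 + 57600) = 3730
Q = 10700, so δQ/Q = 3730/10700 = 0.347.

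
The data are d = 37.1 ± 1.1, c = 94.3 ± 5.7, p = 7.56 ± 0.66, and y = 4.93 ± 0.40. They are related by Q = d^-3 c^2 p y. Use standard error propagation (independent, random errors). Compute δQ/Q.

Q is a product of powers, so relative uncertainties combine in quadrature:
  (-3·δd/d)² = (-3×0.0296)² = 0.00791;  (2·δc/c)² = (2×0.0604)² = 0.0146;  (1·δp/p)² = (1×0.0873)² = 0.00762;  (1·δy/y)² = (1×0.0811)² = 0.00658
δQ/Q = √(0.0367) = 0.192

0.192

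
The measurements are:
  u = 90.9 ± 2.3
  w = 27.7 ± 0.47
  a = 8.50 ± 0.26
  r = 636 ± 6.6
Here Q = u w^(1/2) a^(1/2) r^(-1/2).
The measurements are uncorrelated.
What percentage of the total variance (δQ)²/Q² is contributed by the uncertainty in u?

(δQ/Q)² = (1·δu/u)² + (½·δw/w)² + (½·δa/a)² + (−½·δr/r)²
  u term: (1×0.0253)² = 0.000640
  w term: (0.5×0.0170)² = 7.2e-05
  a term: (0.5×0.0306)² = 0.000234
  r term: (-0.5×0.0104)² = 2.69e-05
Total = 0.000973. Share from u = 0.000640/0.000973 = 0.658.

65.8%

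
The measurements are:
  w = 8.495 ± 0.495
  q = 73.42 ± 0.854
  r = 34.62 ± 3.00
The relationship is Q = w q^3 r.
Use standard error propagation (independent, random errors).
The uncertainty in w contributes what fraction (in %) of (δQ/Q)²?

(δQ/Q)² = (1·δw/w)² + (3·δq/q)² + (1·δr/r)²
  w term: (1×0.0583)² = 0.00340
  q term: (3×0.0116)² = 0.00122
  r term: (1×0.0867)² = 0.00751
Total = 0.0121. Share from w = 0.00340/0.0121 = 0.280.

28.0%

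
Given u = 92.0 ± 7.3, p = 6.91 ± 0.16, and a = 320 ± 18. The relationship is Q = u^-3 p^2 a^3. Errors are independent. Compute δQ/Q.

For a monomial Q ∝ u^-3, p^2, a^3, fractional errors add in quadrature:
  (-3·δu/u)² = (-3×0.0793)² = 0.0567;  (2·δp/p)² = (2×0.0232)² = 0.00214;  (3·δa/a)² = (3×0.0563)² = 0.0285
δQ/Q = √(0.0873) = 0.295

0.295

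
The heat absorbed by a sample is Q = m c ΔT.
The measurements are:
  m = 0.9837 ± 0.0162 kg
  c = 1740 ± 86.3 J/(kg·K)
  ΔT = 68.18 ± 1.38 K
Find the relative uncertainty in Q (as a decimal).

0.0560

For a monomial Q ∝ m, c, ΔT, fractional errors add in quadrature:
  (1·δm/m)² = (1×0.0165)² = 0.000271;  (1·δc/c)² = (1×0.0496)² = 0.00246;  (1·δΔT/ΔT)² = (1×0.0202)² = 0.000410
δQ/Q = √(0.00314) = 0.0560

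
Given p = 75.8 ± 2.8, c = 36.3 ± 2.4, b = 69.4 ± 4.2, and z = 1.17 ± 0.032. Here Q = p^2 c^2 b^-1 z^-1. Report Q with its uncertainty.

Since Q is a product/quotient, work with relative uncertainties:
  (2·δp/p)² = (2×0.0369)² = 0.00546;  (2·δc/c)² = (2×0.0661)² = 0.0175;  (-1·δb/b)² = (-1×0.0605)² = 0.00366;  (-1·δz/z)² = (-1×0.0274)² = 0.000748
δQ/Q = √(0.0274) = 0.165
Q = 93200, so δQ = 0.165 × 93200 = 15400.

93200 ± 15400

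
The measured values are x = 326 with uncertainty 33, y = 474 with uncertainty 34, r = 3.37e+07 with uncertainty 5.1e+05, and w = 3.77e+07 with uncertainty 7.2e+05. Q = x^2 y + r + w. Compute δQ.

1.09e+07

Let p = x^2·y = 5.04e+07. δp/p = √((2·δx/x)² + (1·δy/y)²) = √(0.0410 + 0.00515) = 0.215, so δp = 1.08e+07.
Q = p + r + w: δQ = √(δp² + δr² + δw²) = √(1.17e+14 + 2.6e+11 + 5.18e+11) = 1.09e+07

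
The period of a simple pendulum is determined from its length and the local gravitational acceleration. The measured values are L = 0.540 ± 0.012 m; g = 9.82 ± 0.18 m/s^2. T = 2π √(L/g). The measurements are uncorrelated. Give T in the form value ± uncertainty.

Relative error in a monomial: (δT/T)² = Σ (nᵢ · δxᵢ/xᵢ)².
  (½·δL/L)² = (0.5×0.0222)² = 0.000123;  (−½·δg/g)² = (-0.5×0.0183)² = 8.4e-05
δT/T = √(0.000207) = 0.0144
T = 1.47 s, so δT = 0.0144 × 1.47 = 0.0212 s.

1.47 ± 0.0212 s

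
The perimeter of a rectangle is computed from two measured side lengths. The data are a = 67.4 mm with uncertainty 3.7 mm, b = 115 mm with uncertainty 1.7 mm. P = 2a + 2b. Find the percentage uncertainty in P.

For a sum/difference, combine absolute errors in quadrature:
  (2·δa)² = 54.8;  (2·δb)² = 11.6
δP = √(66.3) = 8.14 mm
P = 365 mm, so δP/P = 8.14/365 = 0.0223.

2.23%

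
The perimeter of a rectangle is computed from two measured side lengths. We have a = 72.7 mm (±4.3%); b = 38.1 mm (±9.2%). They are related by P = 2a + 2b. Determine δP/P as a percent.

Each term contributes (cᵢ δxᵢ)² to (δP)²:
  (2·δa)² = 39.1;  (2·δb)² = 49.1
δP = √(88.2) = 9.39 mm
P = 222 mm, so δP/P = 9.39/222 = 0.0424.

4.24%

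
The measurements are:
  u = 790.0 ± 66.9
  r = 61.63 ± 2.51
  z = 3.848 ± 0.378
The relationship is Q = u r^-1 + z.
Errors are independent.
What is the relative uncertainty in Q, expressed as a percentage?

Let p = u·r^-1 = 12.82. δp/p = √((1·δu/u)² + (-1·δr/r)²) = √(0.00717 + 0.00166) = 0.0940, so δp = 1.20.
Q = p + z: δQ = √(δp² + δz²) = √(1.45 + 0.143) = 1.26
Q = 16.67, so δQ/Q = 1.26/16.67 = 0.0757.

7.57%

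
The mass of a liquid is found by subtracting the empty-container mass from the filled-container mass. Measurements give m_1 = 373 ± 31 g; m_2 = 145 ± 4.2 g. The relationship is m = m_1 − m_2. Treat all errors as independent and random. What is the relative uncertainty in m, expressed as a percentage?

13.7%

Each term contributes (cᵢ δxᵢ)² to (δm)²:
  (δm_1)² = 961;  (δm_2)² = 17.6
δm = √(979) = 31.3 g
m = 228 g, so δm/m = 31.3/228 = 0.137.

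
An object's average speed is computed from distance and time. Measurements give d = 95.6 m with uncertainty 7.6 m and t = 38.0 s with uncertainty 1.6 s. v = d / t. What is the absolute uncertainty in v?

v is a product of powers, so relative uncertainties combine in quadrature:
  (1·δd/d)² = (1×0.0795)² = 0.00632;  (-1·δt/t)² = (-1×0.0421)² = 0.00177
δv/v = √(0.00809) = 0.0900
v = 2.52 m/s, so δv = 0.0900 × 2.52 = 0.226 m/s.

0.226 m/s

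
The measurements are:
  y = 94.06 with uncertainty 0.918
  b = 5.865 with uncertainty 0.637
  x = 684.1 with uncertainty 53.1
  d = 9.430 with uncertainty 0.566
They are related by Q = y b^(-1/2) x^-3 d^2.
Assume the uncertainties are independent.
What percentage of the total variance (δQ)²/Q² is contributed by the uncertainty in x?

(δQ/Q)² = (1·δy/y)² + (−½·δb/b)² + (-3·δx/x)² + (2·δd/d)²
  y term: (1×0.00976)² = 9.53e-05
  b term: (-0.5×0.109)² = 0.00295
  x term: (-3×0.0776)² = 0.0542
  d term: (2×0.0600)² = 0.0144
Total = 0.0717. Share from x = 0.0542/0.0717 = 0.756.

75.6%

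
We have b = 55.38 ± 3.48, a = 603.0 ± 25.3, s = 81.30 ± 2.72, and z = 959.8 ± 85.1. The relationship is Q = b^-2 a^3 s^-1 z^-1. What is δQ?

Q is a product of powers, so relative uncertainties combine in quadrature:
  (-2·δb/b)² = (-2×0.0628)² = 0.0158;  (3·δa/a)² = (3×0.0420)² = 0.0158;  (-1·δs/s)² = (-1×0.0335)² = 0.00112;  (-1·δz/z)² = (-1×0.0887)² = 0.00786
δQ/Q = √(0.0406) = 0.202
Q = 0.9162, so δQ = 0.202 × 0.9162 = 0.185.

0.185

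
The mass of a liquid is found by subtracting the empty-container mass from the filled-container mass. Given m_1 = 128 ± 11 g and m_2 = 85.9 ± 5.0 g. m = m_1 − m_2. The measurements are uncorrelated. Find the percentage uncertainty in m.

28.7%

Absolute uncertainties add in quadrature for a linear combination:
  (δm_1)² = 121;  (δm_2)² = 25.0
δm = √(146) = 12.1 g
m = 42.1 g, so δm/m = 12.1/42.1 = 0.287.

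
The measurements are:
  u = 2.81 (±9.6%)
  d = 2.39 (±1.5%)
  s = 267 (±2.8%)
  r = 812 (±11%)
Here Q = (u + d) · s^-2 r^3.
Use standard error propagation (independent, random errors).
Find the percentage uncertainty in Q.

Let w = u + d = 5.20. δw = √(δu² + δd²) = √(0.0728 + 0.00129) = 0.272, so δw/w = 0.0523.
Q is then a monomial in w, s, r:
δQ/Q = √((δw/w)² + (-2·δs/s)² + (3·δr/r)²) = √(0.00274 + 0.00314 + 0.109) = 0.339

33.9%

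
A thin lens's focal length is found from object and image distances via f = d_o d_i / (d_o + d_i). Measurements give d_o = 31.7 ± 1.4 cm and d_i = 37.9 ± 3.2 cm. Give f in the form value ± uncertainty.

17.3 ± 0.783 cm

∂f/∂d_o = (d_i/(d_o+d_i))² = 0.297;  ∂f/∂d_i = (d_o/(d_o+d_i))² = 0.207
δf = √((∂f/∂d_o · δd_o)² + (∂f/∂d_i · δd_i)²) = √(0.172 + 0.441) = 0.783 cm
f = 17.3 cm.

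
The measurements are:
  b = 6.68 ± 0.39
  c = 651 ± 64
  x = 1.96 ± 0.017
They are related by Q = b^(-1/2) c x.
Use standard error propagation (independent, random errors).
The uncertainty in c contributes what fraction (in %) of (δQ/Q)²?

91.2%

(δQ/Q)² = (−½·δb/b)² + (1·δc/c)² + (1·δx/x)²
  b term: (-0.5×0.0584)² = 0.000852
  c term: (1×0.0983)² = 0.00966
  x term: (1×0.00867)² = 7.52e-05
Total = 0.0106. Share from c = 0.00966/0.0106 = 0.912.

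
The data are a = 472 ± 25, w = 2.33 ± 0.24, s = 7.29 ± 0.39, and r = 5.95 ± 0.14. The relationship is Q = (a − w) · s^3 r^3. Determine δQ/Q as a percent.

18.3%

Let u = a − w = 470. δu = √(δa² + δw²) = √(625 + 0.0576) = 25.0, so δu/u = 0.0532.
Q is then a monomial in u, s, r:
δQ/Q = √((δu/u)² + (3·δs/s)² + (3·δr/r)²) = √(0.00283 + 0.0258 + 0.00498) = 0.183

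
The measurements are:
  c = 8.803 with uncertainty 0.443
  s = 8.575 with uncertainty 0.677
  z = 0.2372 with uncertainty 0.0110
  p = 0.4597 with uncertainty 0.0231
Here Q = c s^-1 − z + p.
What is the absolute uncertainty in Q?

0.0995

Let w = c·s^-1 = 1.027. δw/w = √((1·δc/c)² + (-1·δs/s)²) = √(0.00253 + 0.00623) = 0.0936, so δw = 0.0961.
Q = w − z + p: δQ = √(δw² + δz² + δp²) = √(0.00924 + 0.000121 + 0.000534) = 0.0995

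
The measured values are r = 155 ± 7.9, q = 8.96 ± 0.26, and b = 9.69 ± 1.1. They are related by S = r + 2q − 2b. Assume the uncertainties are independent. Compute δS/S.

Sums and differences: (δS)² = Σ (cᵢ δxᵢ)².
  (δr)² = 62.4;  (2·δq)² = 0.270;  (2·δb)² = 4.84
δS = √(67.5) = 8.22
S = 154, so δS/S = 8.22/154 = 0.0535.

0.0535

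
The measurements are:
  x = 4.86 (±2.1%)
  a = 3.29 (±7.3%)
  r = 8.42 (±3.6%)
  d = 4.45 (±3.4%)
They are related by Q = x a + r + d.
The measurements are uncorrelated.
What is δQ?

Let p = x·a = 16.0. δp/p = √((1·δx/x)² + (1·δa/a)²) = √(0.000441 + 0.00533) = 0.0760, so δp = 1.21.
Q = p + r + d: δQ = √(δp² + δr² + δd²) = √(1.48 + 0.0919 + 0.0229) = 1.26

1.26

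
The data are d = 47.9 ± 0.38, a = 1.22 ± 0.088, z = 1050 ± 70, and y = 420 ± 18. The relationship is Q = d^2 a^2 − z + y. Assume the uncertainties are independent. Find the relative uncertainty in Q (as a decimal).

Let p = d^2·a^2 = 3410. δp/p = √((2·δd/d)² + (2·δa/a)²) = √(0.000252 + 0.0208) = 0.145, so δp = 496.
Q = p − z + y: δQ = √(δp² + δz² + δy²) = √(2.46e+05 + 4900 + 324) = 501
Q = 2780, so δQ/Q = 501/2780 = 0.180.

0.180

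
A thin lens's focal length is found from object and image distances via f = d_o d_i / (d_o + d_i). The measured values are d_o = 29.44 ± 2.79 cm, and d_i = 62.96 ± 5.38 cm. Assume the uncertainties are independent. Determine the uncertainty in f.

∂f/∂d_o = (d_i/(d_o+d_i))² = 0.464;  ∂f/∂d_i = (d_o/(d_o+d_i))² = 0.102
δf = √((∂f/∂d_o · δd_o)² + (∂f/∂d_i · δd_i)²) = √(1.68 + 0.298) = 1.41 cm

1.41 cm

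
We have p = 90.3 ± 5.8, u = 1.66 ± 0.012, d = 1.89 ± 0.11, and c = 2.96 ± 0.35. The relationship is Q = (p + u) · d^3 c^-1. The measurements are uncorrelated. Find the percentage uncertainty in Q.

22.0%

Let w = p + u = 92.0. δw = √(δp² + δu²) = √(33.6 + 0.000144) = 5.80, so δw/w = 0.0631.
Q is then a monomial in w, d, c:
δQ/Q = √((δw/w)² + (3·δd/d)² + (-1·δc/c)²) = √(0.00398 + 0.0305 + 0.0140) = 0.220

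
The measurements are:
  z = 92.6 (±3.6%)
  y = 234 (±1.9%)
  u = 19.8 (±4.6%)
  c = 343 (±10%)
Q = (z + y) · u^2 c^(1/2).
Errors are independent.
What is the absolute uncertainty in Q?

2.52e+05

Let w = z + y = 327. δw = √(δz² + δy²) = √(11.1 + 19.8) = 5.56, so δw/w = 0.0170.
Q is then a monomial in w, u, c:
δQ/Q = √((δw/w)² + (2·δu/u)² + (½·δc/c)²) = √(0.000289 + 0.00846 + 0.00250) = 0.106
Q = 2.37e+06, so δQ = 0.106 × 2.37e+06 = 2.52e+05.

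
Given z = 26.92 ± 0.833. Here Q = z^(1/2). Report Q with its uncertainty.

5.188 ± 0.0803

Q ∝ z^(1/2), so δQ/Q = |½| · δz/z = 0.5 × 0.0309 = 0.0155.
Q = 5.188, so δQ = 0.0155 × 5.188 = 0.0803.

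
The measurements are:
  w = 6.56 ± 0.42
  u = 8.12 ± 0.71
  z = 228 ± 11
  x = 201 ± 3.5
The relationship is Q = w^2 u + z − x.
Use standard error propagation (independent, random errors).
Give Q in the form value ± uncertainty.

376 ± 55.4

Let p = w^2·u = 349. δp/p = √((2·δw/w)² + (1·δu/u)²) = √(0.0164 + 0.00765) = 0.155, so δp = 54.2.
Q = p + z − x: δQ = √(δp² + δz² + δx²) = √(2940 + 121 + 12.2) = 55.4
Q = 376.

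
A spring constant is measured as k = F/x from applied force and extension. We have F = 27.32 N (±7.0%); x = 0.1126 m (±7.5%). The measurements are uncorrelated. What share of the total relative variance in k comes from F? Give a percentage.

46.6%

(δk/k)² = (1·δF/F)² + (-1·δx/x)²
  F term: (1×0.0700)² = 0.00490
  x term: (-1×0.0750)² = 0.00562
Total = 0.0105. Share from F = 0.00490/0.0105 = 0.466.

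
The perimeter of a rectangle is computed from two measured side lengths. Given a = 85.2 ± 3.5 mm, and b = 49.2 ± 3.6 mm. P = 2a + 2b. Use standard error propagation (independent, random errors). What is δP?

10.0 mm

For a sum/difference, combine absolute errors in quadrature:
  (2·δa)² = 49.0;  (2·δb)² = 51.8
δP = √(101) = 10.0 mm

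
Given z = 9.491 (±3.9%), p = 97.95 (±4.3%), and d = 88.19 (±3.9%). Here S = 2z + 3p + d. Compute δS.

13.1

Absolute uncertainties add in quadrature for a linear combination:
  (2·δz)² = 0.548;  (3·δp)² = 160;  (δd)² = 11.8
δS = √(172) = 13.1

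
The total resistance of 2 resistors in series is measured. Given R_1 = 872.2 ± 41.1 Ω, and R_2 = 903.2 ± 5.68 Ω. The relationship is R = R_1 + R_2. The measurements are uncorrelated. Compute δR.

Absolute uncertainties add in quadrature for a linear combination:
  (δR_1)² = 1690;  (δR_2)² = 32.3
δR = √(1720) = 41.5 Ω

41.5 Ω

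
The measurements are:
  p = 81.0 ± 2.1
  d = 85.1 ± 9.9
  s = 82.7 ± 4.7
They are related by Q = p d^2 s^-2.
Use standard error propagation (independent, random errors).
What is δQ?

Products/powers → add relative errors in quadrature, weighted by exponent:
  (1·δp/p)² = (1×0.0259)² = 0.000672;  (2·δd/d)² = (2×0.116)² = 0.0541;  (-2·δs/s)² = (-2×0.0568)² = 0.0129
δQ/Q = √(0.0677) = 0.260
Q = 85.8, so δQ = 0.260 × 85.8 = 22.3.

22.3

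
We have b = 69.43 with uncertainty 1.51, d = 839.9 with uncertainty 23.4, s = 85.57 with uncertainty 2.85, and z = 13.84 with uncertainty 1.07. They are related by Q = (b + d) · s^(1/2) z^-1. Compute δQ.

Let u = b + d = 909.3. δu = √(δb² + δd²) = √(2.28 + 548) = 23.4, so δu/u = 0.0258.
Q is then a monomial in u, s, z:
δQ/Q = √((δu/u)² + (½·δs/s)² + (-1·δz/z)²) = √(0.000665 + 0.000277 + 0.00598) = 0.0832
Q = 607.8, so δQ = 0.0832 × 607.8 = 50.6.

50.6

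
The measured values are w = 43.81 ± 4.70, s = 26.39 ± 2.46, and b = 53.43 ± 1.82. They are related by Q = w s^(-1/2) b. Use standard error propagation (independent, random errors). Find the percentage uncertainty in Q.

12.2%

Q is a product of powers, so relative uncertainties combine in quadrature:
  (1·δw/w)² = (1×0.107)² = 0.0115;  (−½·δs/s)² = (-0.5×0.0932)² = 0.00217;  (1·δb/b)² = (1×0.0341)² = 0.00116
δQ/Q = √(0.0148) = 0.122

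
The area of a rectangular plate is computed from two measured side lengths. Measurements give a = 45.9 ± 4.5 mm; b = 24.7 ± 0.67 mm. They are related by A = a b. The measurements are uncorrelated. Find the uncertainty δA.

Products/powers → add relative errors in quadrature, weighted by exponent:
  (1·δa/a)² = (1×0.0980)² = 0.00961;  (1·δb/b)² = (1×0.0271)² = 0.000736
δA/A = √(0.0103) = 0.102
A = 1130 mm^2, so δA = 0.102 × 1130 = 115 mm^2.

115 mm^2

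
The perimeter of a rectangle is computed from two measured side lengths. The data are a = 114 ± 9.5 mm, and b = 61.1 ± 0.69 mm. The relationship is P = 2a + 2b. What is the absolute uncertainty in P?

19.1 mm

Sums and differences: (δP)² = Σ (cᵢ δxᵢ)².
  (2·δa)² = 361;  (2·δb)² = 1.90
δP = √(363) = 19.1 mm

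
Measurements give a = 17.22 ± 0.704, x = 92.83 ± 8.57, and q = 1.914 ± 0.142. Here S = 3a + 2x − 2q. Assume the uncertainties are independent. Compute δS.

17.3

Sums and differences: (δS)² = Σ (cᵢ δxᵢ)².
  (3·δa)² = 4.46;  (2·δx)² = 294;  (2·δq)² = 0.0807
δS = √(298) = 17.3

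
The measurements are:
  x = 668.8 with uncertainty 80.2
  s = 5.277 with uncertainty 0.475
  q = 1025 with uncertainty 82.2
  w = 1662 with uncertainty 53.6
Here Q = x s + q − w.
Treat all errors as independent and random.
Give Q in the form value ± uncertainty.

Let p = x·s = 3529. δp/p = √((1·δx/x)² + (1·δs/s)²) = √(0.0144 + 0.00810) = 0.150, so δp = 529.
Q = p + q − w: δQ = √(δp² + δq² + δw²) = √(2.8e+05 + 6760 + 2870) = 538
Q = 2892.

2892 ± 538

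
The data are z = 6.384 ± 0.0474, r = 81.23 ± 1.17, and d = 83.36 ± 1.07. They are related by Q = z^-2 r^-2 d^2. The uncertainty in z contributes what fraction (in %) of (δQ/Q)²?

12.9%

(δQ/Q)² = (-2·δz/z)² + (-2·δr/r)² + (2·δd/d)²
  z term: (-2×0.00742)² = 0.000221
  r term: (-2×0.0144)² = 0.000830
  d term: (2×0.0128)² = 0.000659
Total = 0.00171. Share from z = 0.000221/0.00171 = 0.129.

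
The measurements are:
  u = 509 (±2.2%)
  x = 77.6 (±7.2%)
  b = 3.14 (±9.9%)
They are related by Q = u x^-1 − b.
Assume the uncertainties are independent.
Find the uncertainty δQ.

0.584

Let p = u·x^-1 = 6.56. δp/p = √((1·δu/u)² + (-1·δx/x)²) = √(0.000484 + 0.00518) = 0.0753, so δp = 0.494.
Q = p − b: δQ = √(δp² + δb²) = √(0.244 + 0.0966) = 0.584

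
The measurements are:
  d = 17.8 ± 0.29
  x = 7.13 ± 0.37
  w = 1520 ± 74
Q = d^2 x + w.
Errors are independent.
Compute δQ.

157

Let p = d^2·x = 2260. δp/p = √((2·δd/d)² + (1·δx/x)²) = √(0.00106 + 0.00269) = 0.0613, so δp = 138.
Q = p + w: δQ = √(δp² + δw²) = √(19200 + 5480) = 157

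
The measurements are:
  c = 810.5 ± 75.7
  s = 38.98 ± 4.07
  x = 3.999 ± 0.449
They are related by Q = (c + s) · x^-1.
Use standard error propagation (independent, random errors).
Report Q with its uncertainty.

212.4 ± 30.5

Let u = c + s = 849.5. δu = √(δc² + δs²) = √(5730 + 16.6) = 75.8, so δu/u = 0.0892.
Q is then a monomial in u, x:
δQ/Q = √((δu/u)² + (-1·δx/x)²) = √(0.00796 + 0.0126) = 0.143
Q = 212.4, so δQ = 0.143 × 212.4 = 30.5.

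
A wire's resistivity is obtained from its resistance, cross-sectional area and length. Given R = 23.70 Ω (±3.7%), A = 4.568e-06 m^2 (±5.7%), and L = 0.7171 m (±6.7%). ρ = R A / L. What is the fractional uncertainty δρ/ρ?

0.0954

Relative error in a monomial: (δρ/ρ)² = Σ (nᵢ · δxᵢ/xᵢ)².
  (1·δR/R)² = (1×0.0370)² = 0.00137;  (1·δA/A)² = (1×0.0570)² = 0.00325;  (-1·δL/L)² = (-1×0.0670)² = 0.00449
δρ/ρ = √(0.00911) = 0.0954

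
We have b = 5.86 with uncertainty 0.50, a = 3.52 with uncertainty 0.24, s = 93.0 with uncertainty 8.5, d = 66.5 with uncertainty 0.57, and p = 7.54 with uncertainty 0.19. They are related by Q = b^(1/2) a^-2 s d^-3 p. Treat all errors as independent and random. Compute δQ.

Products/powers → add relative errors in quadrature, weighted by exponent:
  (½·δb/b)² = (0.5×0.0853)² = 0.00182;  (-2·δa/a)² = (-2×0.0682)² = 0.0186;  (1·δs/s)² = (1×0.0914)² = 0.00835;  (-3·δd/d)² = (-3×0.00857)² = 0.000661;  (1·δp/p)² = (1×0.0252)² = 0.000635
δQ/Q = √(0.0301) = 0.173
Q = 0.000466, so δQ = 0.173 × 0.000466 = 8.08e-05.

8.08e-05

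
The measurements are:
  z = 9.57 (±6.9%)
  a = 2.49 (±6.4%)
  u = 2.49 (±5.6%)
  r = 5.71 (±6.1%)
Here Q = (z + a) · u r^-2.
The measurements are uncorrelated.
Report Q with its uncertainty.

Let w = z + a = 12.1. δw = √(δz² + δa²) = √(0.436 + 0.0254) = 0.679, so δw/w = 0.0563.
Q is then a monomial in w, u, r:
δQ/Q = √((δw/w)² + (1·δu/u)² + (-2·δr/r)²) = √(0.00317 + 0.00314 + 0.0149) = 0.146
Q = 0.921, so δQ = 0.146 × 0.921 = 0.134.

0.921 ± 0.134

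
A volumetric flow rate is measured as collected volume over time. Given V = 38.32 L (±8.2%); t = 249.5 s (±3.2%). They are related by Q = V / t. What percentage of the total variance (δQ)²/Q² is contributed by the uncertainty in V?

(δQ/Q)² = (1·δV/V)² + (-1·δt/t)²
  V term: (1×0.0820)² = 0.00672
  t term: (-1×0.0320)² = 0.00102
Total = 0.00775. Share from V = 0.00672/0.00775 = 0.868.

86.8%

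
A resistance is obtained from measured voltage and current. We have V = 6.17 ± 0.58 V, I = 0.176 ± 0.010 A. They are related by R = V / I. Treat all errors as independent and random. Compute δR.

Relative error in a monomial: (δR/R)² = Σ (nᵢ · δxᵢ/xᵢ)².
  (1·δV/V)² = (1×0.0940)² = 0.00884;  (-1·δI/I)² = (-1×0.0568)² = 0.00323
δR/R = √(0.0121) = 0.110
R = 35.1 Ω, so δR = 0.110 × 35.1 = 3.85 Ω.

3.85 Ω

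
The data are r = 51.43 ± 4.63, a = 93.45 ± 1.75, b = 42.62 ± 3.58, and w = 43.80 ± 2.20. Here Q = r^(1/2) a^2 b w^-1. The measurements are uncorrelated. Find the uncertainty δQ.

Since Q is a product/quotient, work with relative uncertainties:
  (½·δr/r)² = (0.5×0.0900)² = 0.00203;  (2·δa/a)² = (2×0.0187)² = 0.00140;  (1·δb/b)² = (1×0.0840)² = 0.00706;  (-1·δw/w)² = (-1×0.0502)² = 0.00252
δQ/Q = √(0.0130) = 0.114
Q = 60940, so δQ = 0.114 × 60940 = 6950.

6950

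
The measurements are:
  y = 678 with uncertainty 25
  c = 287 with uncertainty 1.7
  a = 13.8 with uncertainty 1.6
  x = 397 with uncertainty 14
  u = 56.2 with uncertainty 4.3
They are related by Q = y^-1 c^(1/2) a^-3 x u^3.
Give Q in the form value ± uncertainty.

670 ± 281

Products/powers → add relative errors in quadrature, weighted by exponent:
  (-1·δy/y)² = (-1×0.0369)² = 0.00136;  (½·δc/c)² = (0.5×0.00592)² = 8.77e-06;  (-3·δa/a)² = (-3×0.116)² = 0.121;  (1·δx/x)² = (1×0.0353)² = 0.00124;  (3·δu/u)² = (3×0.0765)² = 0.0527
δQ/Q = √(0.176) = 0.420
Q = 670, so δQ = 0.420 × 670 = 281.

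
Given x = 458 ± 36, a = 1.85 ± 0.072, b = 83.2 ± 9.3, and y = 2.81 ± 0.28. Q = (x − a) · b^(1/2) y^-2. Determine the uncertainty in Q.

Let u = x − a = 456. δu = √(δx² + δa²) = √(1300 + 0.00518) = 36.0, so δu/u = 0.0789.
Q is then a monomial in u, b, y:
δQ/Q = √((δu/u)² + (½·δb/b)² + (-2·δy/y)²) = √(0.00623 + 0.00312 + 0.0397) = 0.222
Q = 527, so δQ = 0.222 × 527 = 117.

117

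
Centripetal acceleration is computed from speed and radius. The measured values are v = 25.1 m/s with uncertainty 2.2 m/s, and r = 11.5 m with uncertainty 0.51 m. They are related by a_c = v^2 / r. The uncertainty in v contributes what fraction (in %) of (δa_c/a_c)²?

(δa_c/a_c)² = (2·δv/v)² + (-1·δr/r)²
  v term: (2×0.0876)² = 0.0307
  r term: (-1×0.0443)² = 0.00197
Total = 0.0327. Share from v = 0.0307/0.0327 = 0.940.

94.0%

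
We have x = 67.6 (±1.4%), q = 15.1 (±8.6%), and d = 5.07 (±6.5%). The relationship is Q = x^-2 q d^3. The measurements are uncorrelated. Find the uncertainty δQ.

0.0926

Each factor contributes (exponent × relative error)² to (δQ/Q)²:
  (-2·δx/x)² = (-2×0.0140)² = 0.000784;  (1·δq/q)² = (1×0.0860)² = 0.00740;  (3·δd/d)² = (3×0.0650)² = 0.0380
δQ/Q = √(0.0462) = 0.215
Q = 0.431, so δQ = 0.215 × 0.431 = 0.0926.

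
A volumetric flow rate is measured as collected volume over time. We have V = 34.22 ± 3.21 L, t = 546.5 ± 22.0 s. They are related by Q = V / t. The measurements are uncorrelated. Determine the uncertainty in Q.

Products/powers → add relative errors in quadrature, weighted by exponent:
  (1·δV/V)² = (1×0.0938)² = 0.00880;  (-1·δt/t)² = (-1×0.0403)² = 0.00162
δQ/Q = √(0.0104) = 0.102
Q = 0.06262 L/s, so δQ = 0.102 × 0.06262 = 0.00639 L/s.

0.00639 L/s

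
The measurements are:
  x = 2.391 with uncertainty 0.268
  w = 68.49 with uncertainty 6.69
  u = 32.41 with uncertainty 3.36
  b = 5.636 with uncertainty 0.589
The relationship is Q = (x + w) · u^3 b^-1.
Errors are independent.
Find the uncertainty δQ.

Let h = x + w = 70.88. δh = √(δx² + δw²) = √(0.0718 + 44.8) = 6.70, so δh/h = 0.0945.
Q is then a monomial in h, u, b:
δQ/Q = √((δh/h)² + (3·δu/u)² + (-1·δb/b)²) = √(0.00892 + 0.0967 + 0.0109) = 0.341
Q = 428100, so δQ = 0.341 × 428100 = 1.46e+05.

1.46e+05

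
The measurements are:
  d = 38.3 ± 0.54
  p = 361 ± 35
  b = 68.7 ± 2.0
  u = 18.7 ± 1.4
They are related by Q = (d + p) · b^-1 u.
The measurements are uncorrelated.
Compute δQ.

Let w = d + p = 399. δw = √(δd² + δp²) = √(0.292 + 1220) = 35.0, so δw/w = 0.0877.
Q is then a monomial in w, b, u:
δQ/Q = √((δw/w)² + (-1·δb/b)² + (1·δu/u)²) = √(0.00768 + 0.000848 + 0.00560) = 0.119
Q = 109, so δQ = 0.119 × 109 = 12.9.

12.9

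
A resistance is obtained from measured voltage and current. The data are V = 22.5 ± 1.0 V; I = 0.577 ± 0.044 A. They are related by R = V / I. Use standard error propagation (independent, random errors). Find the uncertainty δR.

3.44 Ω

R is a product of powers, so relative uncertainties combine in quadrature:
  (1·δV/V)² = (1×0.0444)² = 0.00198;  (-1·δI/I)² = (-1×0.0763)² = 0.00582
δR/R = √(0.00779) = 0.0883
R = 39.0 Ω, so δR = 0.0883 × 39.0 = 3.44 Ω.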